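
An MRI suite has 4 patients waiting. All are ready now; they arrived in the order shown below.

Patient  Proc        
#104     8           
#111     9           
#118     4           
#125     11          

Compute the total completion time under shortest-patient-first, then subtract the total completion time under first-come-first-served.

-9

SPT (increasing processing time): #118 #104 #111 #125.
#118: 0→4
#104: 4→12
#111: 12→21
#125: 21→32
Sum = 4+12+21+32 = 69.
FIFO (arrival order): #104 #111 #118 #125.
#104: 0→8
#111: 8→17
#118: 17→21
#125: 21→32
Sum = 8+17+21+32 = 78.
Difference = 69 − 78 = -9.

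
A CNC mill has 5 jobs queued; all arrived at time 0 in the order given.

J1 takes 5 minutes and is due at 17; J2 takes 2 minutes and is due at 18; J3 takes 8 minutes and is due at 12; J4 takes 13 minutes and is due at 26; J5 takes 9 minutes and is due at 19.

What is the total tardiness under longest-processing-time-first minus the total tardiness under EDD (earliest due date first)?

LPT (decreasing processing time): J4 J5 J3 J1 J2.
J4: 0→13, due 26, tardiness 0
J5: 13→22, due 19, tardiness 3
J3: 22→30, due 12, tardiness 18
J1: 30→35, due 17, tardiness 18
J2: 35→37, due 18, tardiness 19
Sum = 0+3+18+18+19 = 58.
EDD (increasing due date): J3 J1 J2 J5 J4.
J3: 0→8, due 12, tardiness 0
J1: 8→13, due 17, tardiness 0
J2: 13→15, due 18, tardiness 0
J5: 15→24, due 19, tardiness 5
J4: 24→37, due 26, tardiness 11
Sum = 0+0+0+5+11 = 16.
Difference = 58 − 16 = 42.

42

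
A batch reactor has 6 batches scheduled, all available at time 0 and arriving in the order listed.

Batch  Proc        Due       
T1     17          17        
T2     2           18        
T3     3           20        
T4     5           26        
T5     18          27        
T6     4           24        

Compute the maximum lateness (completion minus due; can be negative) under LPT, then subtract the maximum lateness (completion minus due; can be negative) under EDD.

9

LPT (decreasing processing time): T5 T1 T4 T6 T3 T2.
T5: 0→18, due 27, lateness -9
T1: 18→35, due 17, lateness 18
T4: 35→40, due 26, lateness 14
T6: 40→44, due 24, lateness 20
T3: 44→47, due 20, lateness 27
T2: 47→49, due 18, lateness 31
Maximum = 31.
EDD (increasing due date): T1 T2 T3 T6 T4 T5.
T1: 0→17, due 17, lateness 0
T2: 17→19, due 18, lateness 1
T3: 19→22, due 20, lateness 2
T6: 22→26, due 24, lateness 2
T4: 26→31, due 26, lateness 5
T5: 31→49, due 27, lateness 22
Maximum = 22.
Difference = 31 − 22 = 9.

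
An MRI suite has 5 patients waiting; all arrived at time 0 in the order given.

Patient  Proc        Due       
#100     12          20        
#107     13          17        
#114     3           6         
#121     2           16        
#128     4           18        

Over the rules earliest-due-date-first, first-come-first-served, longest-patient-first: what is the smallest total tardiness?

19

EDD (increasing due date): #114 #121 #107 #128 #100.
#114: 0→3, due 6, tardiness 0
#121: 3→5, due 16, tardiness 0
#107: 5→18, due 17, tardiness 1
#128: 18→22, due 18, tardiness 4
#100: 22→34, due 20, tardiness 14
Sum = 0+0+1+4+14 = 19.
FIFO (arrival order): #100 #107 #114 #121 #128.
#100: 0→12, due 20, tardiness 0
#107: 12→25, due 17, tardiness 8
#114: 25→28, due 6, tardiness 22
#121: 28→30, due 16, tardiness 14
#128: 30→34, due 18, tardiness 16
Sum = 0+8+22+14+16 = 60.
LPT (decreasing processing time): #107 #100 #128 #114 #121.
#107: 0→13, due 17, tardiness 0
#100: 13→25, due 20, tardiness 5
#128: 25→29, due 18, tardiness 11
#114: 29→32, due 6, tardiness 26
#121: 32→34, due 16, tardiness 18
Sum = 0+5+11+26+18 = 60.
EDD 19, FIFO 60, LPT 60 → minimum 19.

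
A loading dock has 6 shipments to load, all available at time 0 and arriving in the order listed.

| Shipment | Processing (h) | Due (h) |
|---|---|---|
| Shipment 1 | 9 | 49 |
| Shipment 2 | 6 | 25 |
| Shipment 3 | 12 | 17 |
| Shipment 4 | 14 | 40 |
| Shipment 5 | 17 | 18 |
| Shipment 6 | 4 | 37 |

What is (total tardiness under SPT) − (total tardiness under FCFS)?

SPT (increasing processing time): Shipment 6 Shipment 2 Shipment 1 Shipment 3 Shipment 4 Shipment 5.
Shipment 6: 0→4, due 37, tardiness 0
Shipment 2: 4→10, due 25, tardiness 0
Shipment 1: 10→19, due 49, tardiness 0
Shipment 3: 19→31, due 17, tardiness 14
Shipment 4: 31→45, due 40, tardiness 5
Shipment 5: 45→62, due 18, tardiness 44
Sum = 0+0+0+14+5+44 = 63.
FIFO (arrival order): Shipment 1 Shipment 2 Shipment 3 Shipment 4 Shipment 5 Shipment 6.
Shipment 1: 0→9, due 49, tardiness 0
Shipment 2: 9→15, due 25, tardiness 0
Shipment 3: 15→27, due 17, tardiness 10
Shipment 4: 27→41, due 40, tardiness 1
Shipment 5: 41→58, due 18, tardiness 40
Shipment 6: 58→62, due 37, tardiness 25
Sum = 0+0+10+1+40+25 = 76.
Difference = 63 − 76 = -13.

-13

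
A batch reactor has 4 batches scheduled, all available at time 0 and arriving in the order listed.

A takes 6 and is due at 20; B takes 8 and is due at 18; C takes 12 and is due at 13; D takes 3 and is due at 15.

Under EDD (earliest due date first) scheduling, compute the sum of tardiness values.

EDD (increasing due date): C D B A.
C: 0→12, due 13, tardiness 0
D: 12→15, due 15, tardiness 0
B: 15→23, due 18, tardiness 5
A: 23→29, due 20, tardiness 9
Sum = 0+0+5+9 = 14.

14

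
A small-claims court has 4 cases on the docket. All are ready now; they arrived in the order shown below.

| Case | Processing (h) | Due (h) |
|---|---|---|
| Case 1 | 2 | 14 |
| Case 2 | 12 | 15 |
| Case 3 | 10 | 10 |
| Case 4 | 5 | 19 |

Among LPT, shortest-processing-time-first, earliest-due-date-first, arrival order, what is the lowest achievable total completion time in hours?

LPT (decreasing processing time): Case 2 Case 3 Case 4 Case 1.
Case 2: 0→12
Case 3: 12→22
Case 4: 22→27
Case 1: 27→29
Sum = 12+22+27+29 = 90.
SPT (increasing processing time): Case 1 Case 4 Case 3 Case 2.
Case 1: 0→2
Case 4: 2→7
Case 3: 7→17
Case 2: 17→29
Sum = 2+7+17+29 = 55.
EDD (increasing due date): Case 3 Case 1 Case 2 Case 4.
Case 3: 0→10
Case 1: 10→12
Case 2: 12→24
Case 4: 24→29
Sum = 10+12+24+29 = 75.
FIFO (arrival order): Case 1 Case 2 Case 3 Case 4.
Case 1: 0→2
Case 2: 2→14
Case 3: 14→24
Case 4: 24→29
Sum = 2+14+24+29 = 69.
LPT 90, SPT 55, EDD 75, FIFO 69 → minimum 55.

55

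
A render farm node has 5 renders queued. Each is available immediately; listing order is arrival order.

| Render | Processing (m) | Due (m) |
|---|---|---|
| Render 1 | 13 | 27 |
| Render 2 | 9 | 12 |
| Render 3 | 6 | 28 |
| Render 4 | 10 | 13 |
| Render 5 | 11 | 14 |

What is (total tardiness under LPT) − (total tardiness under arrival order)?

LPT (decreasing processing time): Render 1 Render 5 Render 4 Render 2 Render 3.
Render 1: 0→13, due 27, tardiness 0
Render 5: 13→24, due 14, tardiness 10
Render 4: 24→34, due 13, tardiness 21
Render 2: 34→43, due 12, tardiness 31
Render 3: 43→49, due 28, tardiness 21
Sum = 0+10+21+31+21 = 83.
FIFO (arrival order): Render 1 Render 2 Render 3 Render 4 Render 5.
Render 1: 0→13, due 27, tardiness 0
Render 2: 13→22, due 12, tardiness 10
Render 3: 22→28, due 28, tardiness 0
Render 4: 28→38, due 13, tardiness 25
Render 5: 38→49, due 14, tardiness 35
Sum = 0+10+0+25+35 = 70.
Difference = 83 − 70 = 13.

13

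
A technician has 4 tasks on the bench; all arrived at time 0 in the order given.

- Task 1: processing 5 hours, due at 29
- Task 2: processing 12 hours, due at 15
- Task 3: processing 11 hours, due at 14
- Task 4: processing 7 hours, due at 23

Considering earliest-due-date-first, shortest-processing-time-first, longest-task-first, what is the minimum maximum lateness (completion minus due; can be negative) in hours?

8

EDD (increasing due date): Task 3 Task 2 Task 4 Task 1.
Task 3: 0→11, due 14, lateness -3
Task 2: 11→23, due 15, lateness 8
Task 4: 23→30, due 23, lateness 7
Task 1: 30→35, due 29, lateness 6
Maximum = 8.
SPT (increasing processing time): Task 1 Task 4 Task 3 Task 2.
Task 1: 0→5, due 29, lateness -24
Task 4: 5→12, due 23, lateness -11
Task 3: 12→23, due 14, lateness 9
Task 2: 23→35, due 15, lateness 20
Maximum = 20.
LPT (decreasing processing time): Task 2 Task 3 Task 4 Task 1.
Task 2: 0→12, due 15, lateness -3
Task 3: 12→23, due 14, lateness 9
Task 4: 23→30, due 23, lateness 7
Task 1: 30→35, due 29, lateness 6
Maximum = 9.
EDD 8, SPT 20, LPT 9 → minimum 8.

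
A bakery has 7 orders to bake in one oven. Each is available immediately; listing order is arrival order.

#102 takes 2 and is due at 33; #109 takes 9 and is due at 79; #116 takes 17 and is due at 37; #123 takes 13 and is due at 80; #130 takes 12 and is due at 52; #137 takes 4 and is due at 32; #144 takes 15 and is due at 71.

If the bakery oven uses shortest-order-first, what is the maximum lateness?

35

SPT (increasing processing time): #102 #137 #109 #130 #123 #144 #116.
#102: 0→2, due 33, lateness -31
#137: 2→6, due 32, lateness -26
#109: 6→15, due 79, lateness -64
#130: 15→27, due 52, lateness -25
#123: 27→40, due 80, lateness -40
#144: 40→55, due 71, lateness -16
#116: 55→72, due 37, lateness 35
Maximum = 35.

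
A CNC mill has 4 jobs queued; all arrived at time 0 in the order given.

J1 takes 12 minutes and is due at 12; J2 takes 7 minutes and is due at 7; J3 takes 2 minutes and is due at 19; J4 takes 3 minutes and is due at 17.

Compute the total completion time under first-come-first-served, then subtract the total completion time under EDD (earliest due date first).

FIFO (arrival order): J1 J2 J3 J4.
J1: 0→12
J2: 12→19
J3: 19→21
J4: 21→24
Sum = 12+19+21+24 = 76.
EDD (increasing due date): J2 J1 J4 J3.
J2: 0→7
J1: 7→19
J4: 19→22
J3: 22→24
Sum = 7+19+22+24 = 72.
Difference = 76 − 72 = 4.

4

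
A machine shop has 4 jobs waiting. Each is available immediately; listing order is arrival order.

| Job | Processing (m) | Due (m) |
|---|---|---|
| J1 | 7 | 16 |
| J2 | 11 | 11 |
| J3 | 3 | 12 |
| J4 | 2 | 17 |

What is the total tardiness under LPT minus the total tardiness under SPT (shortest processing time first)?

LPT (decreasing processing time): J2 J1 J3 J4.
J2: 0→11, due 11, tardiness 0
J1: 11→18, due 16, tardiness 2
J3: 18→21, due 12, tardiness 9
J4: 21→23, due 17, tardiness 6
Sum = 0+2+9+6 = 17.
SPT (increasing processing time): J4 J3 J1 J2.
J4: 0→2, due 17, tardiness 0
J3: 2→5, due 12, tardiness 0
J1: 5→12, due 16, tardiness 0
J2: 12→23, due 11, tardiness 12
Sum = 0+0+0+12 = 12.
Difference = 17 − 12 = 5.

5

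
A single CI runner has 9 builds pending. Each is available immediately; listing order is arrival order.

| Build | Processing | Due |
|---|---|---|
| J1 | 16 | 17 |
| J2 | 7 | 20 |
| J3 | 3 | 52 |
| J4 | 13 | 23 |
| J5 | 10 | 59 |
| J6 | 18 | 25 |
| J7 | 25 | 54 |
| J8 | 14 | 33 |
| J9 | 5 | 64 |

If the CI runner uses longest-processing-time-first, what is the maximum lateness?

LPT (decreasing processing time): J7 J6 J1 J8 J4 J5 J2 J9 J3.
J7: 0→25, due 54, lateness -29
J6: 25→43, due 25, lateness 18
J1: 43→59, due 17, lateness 42
J8: 59→73, due 33, lateness 40
J4: 73→86, due 23, lateness 63
J5: 86→96, due 59, lateness 37
J2: 96→103, due 20, lateness 83
J9: 103→108, due 64, lateness 44
J3: 108→111, due 52, lateness 59
Maximum = 83.

83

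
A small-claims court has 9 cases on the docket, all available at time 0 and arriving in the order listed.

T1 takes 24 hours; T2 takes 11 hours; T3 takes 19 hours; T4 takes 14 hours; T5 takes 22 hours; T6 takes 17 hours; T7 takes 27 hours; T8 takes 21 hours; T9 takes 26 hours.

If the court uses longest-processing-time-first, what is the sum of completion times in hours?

1022

LPT (decreasing processing time): T7 T9 T1 T5 T8 T3 T6 T4 T2.
T7: 0→27
T9: 27→53
T1: 53→77
T5: 77→99
T8: 99→120
T3: 120→139
T6: 139→156
T4: 156→170
T2: 170→181
Sum = 27+53+77+99+120+139+156+170+181 = 1022.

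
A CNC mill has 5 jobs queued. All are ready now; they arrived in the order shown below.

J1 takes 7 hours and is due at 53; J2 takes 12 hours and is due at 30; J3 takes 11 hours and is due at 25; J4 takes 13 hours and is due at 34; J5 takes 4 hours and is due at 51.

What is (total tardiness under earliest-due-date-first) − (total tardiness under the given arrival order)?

-12

EDD (increasing due date): J3 J2 J4 J5 J1.
J3: 0→11, due 25, tardiness 0
J2: 11→23, due 30, tardiness 0
J4: 23→36, due 34, tardiness 2
J5: 36→40, due 51, tardiness 0
J1: 40→47, due 53, tardiness 0
Sum = 0+0+2+0+0 = 2.
FIFO (arrival order): J1 J2 J3 J4 J5.
J1: 0→7, due 53, tardiness 0
J2: 7→19, due 30, tardiness 0
J3: 19→30, due 25, tardiness 5
J4: 30→43, due 34, tardiness 9
J5: 43→47, due 51, tardiness 0
Sum = 0+0+5+9+0 = 14.
Difference = 2 − 14 = -12.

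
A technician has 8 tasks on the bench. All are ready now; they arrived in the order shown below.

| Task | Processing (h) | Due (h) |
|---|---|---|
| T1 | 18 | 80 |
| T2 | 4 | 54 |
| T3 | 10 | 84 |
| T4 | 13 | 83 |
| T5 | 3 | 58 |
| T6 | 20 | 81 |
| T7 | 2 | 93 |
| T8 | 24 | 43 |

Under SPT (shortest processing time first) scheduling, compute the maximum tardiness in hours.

51

SPT (increasing processing time): T7 T5 T2 T3 T4 T1 T6 T8.
T7: 0→2, due 93, tardiness 0
T5: 2→5, due 58, tardiness 0
T2: 5→9, due 54, tardiness 0
T3: 9→19, due 84, tardiness 0
T4: 19→32, due 83, tardiness 0
T1: 32→50, due 80, tardiness 0
T6: 50→70, due 81, tardiness 0
T8: 70→94, due 43, tardiness 51
Maximum = 51.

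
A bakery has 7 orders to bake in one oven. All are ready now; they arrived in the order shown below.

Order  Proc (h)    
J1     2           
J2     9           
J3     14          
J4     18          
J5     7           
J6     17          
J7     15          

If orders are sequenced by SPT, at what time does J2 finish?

18

SPT (increasing processing time): J1 J5 J2 J3 J7 J6 J4.
J1: 0→2
J5: 2→9
J2: 9→18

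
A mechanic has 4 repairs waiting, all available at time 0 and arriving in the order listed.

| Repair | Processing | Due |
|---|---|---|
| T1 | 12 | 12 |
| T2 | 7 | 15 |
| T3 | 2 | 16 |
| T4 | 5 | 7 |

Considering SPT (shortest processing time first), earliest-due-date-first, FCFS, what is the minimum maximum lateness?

10

SPT (increasing processing time): T3 T4 T2 T1.
T3: 0→2, due 16, lateness -14
T4: 2→7, due 7, lateness 0
T2: 7→14, due 15, lateness -1
T1: 14→26, due 12, lateness 14
Maximum = 14.
EDD (increasing due date): T4 T1 T2 T3.
T4: 0→5, due 7, lateness -2
T1: 5→17, due 12, lateness 5
T2: 17→24, due 15, lateness 9
T3: 24→26, due 16, lateness 10
Maximum = 10.
FIFO (arrival order): T1 T2 T3 T4.
T1: 0→12, due 12, lateness 0
T2: 12→19, due 15, lateness 4
T3: 19→21, due 16, lateness 5
T4: 21→26, due 7, lateness 19
Maximum = 19.
SPT 14, EDD 10, FIFO 19 → minimum 10.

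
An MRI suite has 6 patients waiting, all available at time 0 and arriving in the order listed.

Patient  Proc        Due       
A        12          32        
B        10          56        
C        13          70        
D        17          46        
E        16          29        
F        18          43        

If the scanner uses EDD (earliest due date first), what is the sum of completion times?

312

EDD (increasing due date): E A F D B C.
E: 0→16
A: 16→28
F: 28→46
D: 46→63
B: 63→73
C: 73→86
Sum = 16+28+46+63+73+86 = 312.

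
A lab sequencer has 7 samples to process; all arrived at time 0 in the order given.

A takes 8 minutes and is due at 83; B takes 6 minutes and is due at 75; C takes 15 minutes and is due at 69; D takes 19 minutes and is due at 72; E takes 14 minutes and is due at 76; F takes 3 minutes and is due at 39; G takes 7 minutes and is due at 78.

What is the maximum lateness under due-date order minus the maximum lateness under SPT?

-11

EDD (increasing due date): F C D B E G A.
F: 0→3, due 39, lateness -36
C: 3→18, due 69, lateness -51
D: 18→37, due 72, lateness -35
B: 37→43, due 75, lateness -32
E: 43→57, due 76, lateness -19
G: 57→64, due 78, lateness -14
A: 64→72, due 83, lateness -11
Maximum = -11.
SPT (increasing processing time): F B G A E C D.
F: 0→3, due 39, lateness -36
B: 3→9, due 75, lateness -66
G: 9→16, due 78, lateness -62
A: 16→24, due 83, lateness -59
E: 24→38, due 76, lateness -38
C: 38→53, due 69, lateness -16
D: 53→72, due 72, lateness 0
Maximum = 0.
Difference = -11 − 0 = -11.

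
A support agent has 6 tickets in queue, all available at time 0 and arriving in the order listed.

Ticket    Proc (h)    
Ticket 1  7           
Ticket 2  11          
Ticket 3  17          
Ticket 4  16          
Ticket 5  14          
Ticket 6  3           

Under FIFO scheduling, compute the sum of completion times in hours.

FIFO (arrival order): Ticket 1 Ticket 2 Ticket 3 Ticket 4 Ticket 5 Ticket 6.
Ticket 1: 0→7
Ticket 2: 7→18
Ticket 3: 18→35
Ticket 4: 35→51
Ticket 5: 51→65
Ticket 6: 65→68
Sum = 7+18+35+51+65+68 = 244.

244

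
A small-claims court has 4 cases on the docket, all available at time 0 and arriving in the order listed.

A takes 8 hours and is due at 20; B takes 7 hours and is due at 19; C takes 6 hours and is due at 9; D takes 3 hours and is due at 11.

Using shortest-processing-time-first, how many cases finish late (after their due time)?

SPT (increasing processing time): D C B A.
D: 0→3, due 11, tardiness 0
C: 3→9, due 9, tardiness 0
B: 9→16, due 19, tardiness 0
A: 16→24, due 20, tardiness 4
Late cases: 1.

1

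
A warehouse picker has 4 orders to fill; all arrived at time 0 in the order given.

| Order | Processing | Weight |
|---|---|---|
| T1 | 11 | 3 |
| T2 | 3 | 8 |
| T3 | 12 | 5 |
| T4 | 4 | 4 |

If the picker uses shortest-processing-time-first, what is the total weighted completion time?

SPT (increasing processing time): T2 T4 T1 T3.
T2: finishes 3, weight 8, w·C = 24
T4: finishes 7, weight 4, w·C = 28
T1: finishes 18, weight 3, w·C = 54
T3: finishes 30, weight 5, w·C = 150
Sum = 24+28+54+150 = 256.

256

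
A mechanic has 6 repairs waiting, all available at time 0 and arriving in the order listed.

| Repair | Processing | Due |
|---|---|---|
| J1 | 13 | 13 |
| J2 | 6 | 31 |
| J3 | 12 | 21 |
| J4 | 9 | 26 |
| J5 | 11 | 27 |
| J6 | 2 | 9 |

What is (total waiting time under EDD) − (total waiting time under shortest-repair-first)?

32

EDD (increasing due date): J6 J1 J3 J4 J5 J2.
J6: waits 0, runs 0→2
J1: waits 2, runs 2→15
J3: waits 15, runs 15→27
J4: waits 27, runs 27→36
J5: waits 36, runs 36→47
J2: waits 47, runs 47→53
Sum = 0+2+15+27+36+47 = 127.
SPT (increasing processing time): J6 J2 J4 J5 J3 J1.
J6: waits 0, runs 0→2
J2: waits 2, runs 2→8
J4: waits 8, runs 8→17
J5: waits 17, runs 17→28
J3: waits 28, runs 28→40
J1: waits 40, runs 40→53
Sum = 0+2+8+17+28+40 = 95.
Difference = 127 − 95 = 32.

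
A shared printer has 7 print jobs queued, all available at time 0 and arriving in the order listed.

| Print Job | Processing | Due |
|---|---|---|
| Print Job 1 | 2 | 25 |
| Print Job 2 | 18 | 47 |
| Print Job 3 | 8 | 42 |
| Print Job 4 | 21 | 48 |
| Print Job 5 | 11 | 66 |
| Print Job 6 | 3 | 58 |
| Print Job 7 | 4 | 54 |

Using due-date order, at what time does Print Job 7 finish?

53

EDD (increasing due date): Print Job 1 Print Job 3 Print Job 2 Print Job 4 Print Job 7 Print Job 6 Print Job 5.
Print Job 1: 0→2
Print Job 3: 2→10
Print Job 2: 10→28
Print Job 4: 28→49
Print Job 7: 49→53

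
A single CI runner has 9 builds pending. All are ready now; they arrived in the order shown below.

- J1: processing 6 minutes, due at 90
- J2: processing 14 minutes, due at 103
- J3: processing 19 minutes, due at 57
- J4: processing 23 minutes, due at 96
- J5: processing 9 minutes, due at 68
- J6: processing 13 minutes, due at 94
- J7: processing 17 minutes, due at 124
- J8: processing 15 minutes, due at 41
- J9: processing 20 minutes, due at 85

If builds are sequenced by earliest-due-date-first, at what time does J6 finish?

EDD (increasing due date): J8 J3 J5 J9 J1 J6 J4 J2 J7.
J8: 0→15
J3: 15→34
J5: 34→43
J9: 43→63
J1: 63→69
J6: 69→82

82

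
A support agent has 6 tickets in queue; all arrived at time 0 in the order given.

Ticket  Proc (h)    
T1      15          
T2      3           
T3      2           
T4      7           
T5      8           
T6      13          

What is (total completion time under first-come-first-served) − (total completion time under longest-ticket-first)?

FIFO (arrival order): T1 T2 T3 T4 T5 T6.
T1: 0→15
T2: 15→18
T3: 18→20
T4: 20→27
T5: 27→35
T6: 35→48
Sum = 15+18+20+27+35+48 = 163.
LPT (decreasing processing time): T1 T6 T5 T4 T2 T3.
T1: 0→15
T6: 15→28
T5: 28→36
T4: 36→43
T2: 43→46
T3: 46→48
Sum = 15+28+36+43+46+48 = 216.
Difference = 163 − 216 = -53.

-53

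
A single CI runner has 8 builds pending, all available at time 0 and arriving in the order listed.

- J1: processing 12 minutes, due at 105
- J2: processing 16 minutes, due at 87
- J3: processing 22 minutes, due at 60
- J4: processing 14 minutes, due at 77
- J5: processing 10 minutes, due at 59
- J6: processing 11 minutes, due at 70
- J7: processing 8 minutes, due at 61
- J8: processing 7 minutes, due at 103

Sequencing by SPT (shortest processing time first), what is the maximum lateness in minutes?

SPT (increasing processing time): J8 J7 J5 J6 J1 J4 J2 J3.
J8: 0→7, due 103, lateness -96
J7: 7→15, due 61, lateness -46
J5: 15→25, due 59, lateness -34
J6: 25→36, due 70, lateness -34
J1: 36→48, due 105, lateness -57
J4: 48→62, due 77, lateness -15
J2: 62→78, due 87, lateness -9
J3: 78→100, due 60, lateness 40
Maximum = 40.

40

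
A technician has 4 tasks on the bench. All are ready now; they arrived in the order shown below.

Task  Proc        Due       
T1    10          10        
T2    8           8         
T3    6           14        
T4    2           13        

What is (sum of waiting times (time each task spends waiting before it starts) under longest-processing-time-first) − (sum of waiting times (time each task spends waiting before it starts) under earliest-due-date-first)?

LPT (decreasing processing time): T1 T2 T3 T4.
T1: waits 0, runs 0→10
T2: waits 10, runs 10→18
T3: waits 18, runs 18→24
T4: waits 24, runs 24→26
Sum = 0+10+18+24 = 52.
EDD (increasing due date): T2 T1 T4 T3.
T2: waits 0, runs 0→8
T1: waits 8, runs 8→18
T4: waits 18, runs 18→20
T3: waits 20, runs 20→26
Sum = 0+8+18+20 = 46.
Difference = 52 − 46 = 6.

6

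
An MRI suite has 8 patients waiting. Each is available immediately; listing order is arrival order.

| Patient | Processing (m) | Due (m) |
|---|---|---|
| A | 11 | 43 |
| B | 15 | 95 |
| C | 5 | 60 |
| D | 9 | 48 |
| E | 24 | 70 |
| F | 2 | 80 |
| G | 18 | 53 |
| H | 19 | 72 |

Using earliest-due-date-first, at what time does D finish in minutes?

EDD (increasing due date): A D G C E H F B.
A: 0→11
D: 11→20

20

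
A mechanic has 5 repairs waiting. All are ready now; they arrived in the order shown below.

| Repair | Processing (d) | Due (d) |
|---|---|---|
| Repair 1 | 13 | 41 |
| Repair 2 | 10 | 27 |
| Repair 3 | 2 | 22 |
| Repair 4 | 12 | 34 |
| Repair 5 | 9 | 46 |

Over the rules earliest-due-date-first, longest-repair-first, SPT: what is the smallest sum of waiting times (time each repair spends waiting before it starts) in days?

67

EDD (increasing due date): Repair 3 Repair 2 Repair 4 Repair 1 Repair 5.
Repair 3: waits 0, runs 0→2
Repair 2: waits 2, runs 2→12
Repair 4: waits 12, runs 12→24
Repair 1: waits 24, runs 24→37
Repair 5: waits 37, runs 37→46
Sum = 0+2+12+24+37 = 75.
LPT (decreasing processing time): Repair 1 Repair 4 Repair 2 Repair 5 Repair 3.
Repair 1: waits 0, runs 0→13
Repair 4: waits 13, runs 13→25
Repair 2: waits 25, runs 25→35
Repair 5: waits 35, runs 35→44
Repair 3: waits 44, runs 44→46
Sum = 0+13+25+35+44 = 117.
SPT (increasing processing time): Repair 3 Repair 5 Repair 2 Repair 4 Repair 1.
Repair 3: waits 0, runs 0→2
Repair 5: waits 2, runs 2→11
Repair 2: waits 11, runs 11→21
Repair 4: waits 21, runs 21→33
Repair 1: waits 33, runs 33→46
Sum = 0+2+11+21+33 = 67.
EDD 75, LPT 117, SPT 67 → minimum 67.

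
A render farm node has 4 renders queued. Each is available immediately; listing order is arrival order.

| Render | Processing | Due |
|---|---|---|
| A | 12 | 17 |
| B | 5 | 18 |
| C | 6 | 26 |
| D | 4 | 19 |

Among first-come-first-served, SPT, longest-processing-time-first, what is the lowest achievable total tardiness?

8

FIFO (arrival order): A B C D.
A: 0→12, due 17, tardiness 0
B: 12→17, due 18, tardiness 0
C: 17→23, due 26, tardiness 0
D: 23→27, due 19, tardiness 8
Sum = 0+0+0+8 = 8.
SPT (increasing processing time): D B C A.
D: 0→4, due 19, tardiness 0
B: 4→9, due 18, tardiness 0
C: 9→15, due 26, tardiness 0
A: 15→27, due 17, tardiness 10
Sum = 0+0+0+10 = 10.
LPT (decreasing processing time): A C B D.
A: 0→12, due 17, tardiness 0
C: 12→18, due 26, tardiness 0
B: 18→23, due 18, tardiness 5
D: 23→27, due 19, tardiness 8
Sum = 0+0+5+8 = 13.
FIFO 8, SPT 10, LPT 13 → minimum 8.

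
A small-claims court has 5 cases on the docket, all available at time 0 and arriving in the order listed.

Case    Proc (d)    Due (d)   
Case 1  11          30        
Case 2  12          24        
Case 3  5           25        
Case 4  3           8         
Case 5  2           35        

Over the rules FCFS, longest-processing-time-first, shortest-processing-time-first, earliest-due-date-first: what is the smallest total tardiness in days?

1

FIFO (arrival order): Case 1 Case 2 Case 3 Case 4 Case 5.
Case 1: 0→11, due 30, tardiness 0
Case 2: 11→23, due 24, tardiness 0
Case 3: 23→28, due 25, tardiness 3
Case 4: 28→31, due 8, tardiness 23
Case 5: 31→33, due 35, tardiness 0
Sum = 0+0+3+23+0 = 26.
LPT (decreasing processing time): Case 2 Case 1 Case 3 Case 4 Case 5.
Case 2: 0→12, due 24, tardiness 0
Case 1: 12→23, due 30, tardiness 0
Case 3: 23→28, due 25, tardiness 3
Case 4: 28→31, due 8, tardiness 23
Case 5: 31→33, due 35, tardiness 0
Sum = 0+0+3+23+0 = 26.
SPT (increasing processing time): Case 5 Case 4 Case 3 Case 1 Case 2.
Case 5: 0→2, due 35, tardiness 0
Case 4: 2→5, due 8, tardiness 0
Case 3: 5→10, due 25, tardiness 0
Case 1: 10→21, due 30, tardiness 0
Case 2: 21→33, due 24, tardiness 9
Sum = 0+0+0+0+9 = 9.
EDD (increasing due date): Case 4 Case 2 Case 3 Case 1 Case 5.
Case 4: 0→3, due 8, tardiness 0
Case 2: 3→15, due 24, tardiness 0
Case 3: 15→20, due 25, tardiness 0
Case 1: 20→31, due 30, tardiness 1
Case 5: 31→33, due 35, tardiness 0
Sum = 0+0+0+1+0 = 1.
FIFO 26, LPT 26, SPT 9, EDD 1 → minimum 1.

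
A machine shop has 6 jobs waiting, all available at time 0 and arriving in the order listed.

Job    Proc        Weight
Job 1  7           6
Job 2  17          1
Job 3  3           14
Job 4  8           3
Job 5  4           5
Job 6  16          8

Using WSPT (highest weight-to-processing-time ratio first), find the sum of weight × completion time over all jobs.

570

WSPT (decreasing weight/processing-time ratio): Job 3 Job 5 Job 1 Job 6 Job 4 Job 2.
Job 3: finishes 3, weight 14, w·C = 42
Job 5: finishes 7, weight 5, w·C = 35
Job 1: finishes 14, weight 6, w·C = 84
Job 6: finishes 30, weight 8, w·C = 240
Job 4: finishes 38, weight 3, w·C = 114
Job 2: finishes 55, weight 1, w·C = 55
Sum = 42+35+84+240+114+55 = 570.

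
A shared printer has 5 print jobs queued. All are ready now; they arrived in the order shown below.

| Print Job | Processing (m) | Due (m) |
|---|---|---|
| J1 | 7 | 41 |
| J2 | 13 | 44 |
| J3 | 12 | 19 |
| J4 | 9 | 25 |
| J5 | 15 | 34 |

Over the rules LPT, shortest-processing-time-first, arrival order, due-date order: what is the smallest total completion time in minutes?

LPT (decreasing processing time): J5 J2 J3 J4 J1.
J5: 0→15
J2: 15→28
J3: 28→40
J4: 40→49
J1: 49→56
Sum = 15+28+40+49+56 = 188.
SPT (increasing processing time): J1 J4 J3 J2 J5.
J1: 0→7
J4: 7→16
J3: 16→28
J2: 28→41
J5: 41→56
Sum = 7+16+28+41+56 = 148.
FIFO (arrival order): J1 J2 J3 J4 J5.
J1: 0→7
J2: 7→20
J3: 20→32
J4: 32→41
J5: 41→56
Sum = 7+20+32+41+56 = 156.
EDD (increasing due date): J3 J4 J5 J1 J2.
J3: 0→12
J4: 12→21
J5: 21→36
J1: 36→43
J2: 43→56
Sum = 12+21+36+43+56 = 168.
LPT 188, SPT 148, FIFO 156, EDD 168 → minimum 148.

148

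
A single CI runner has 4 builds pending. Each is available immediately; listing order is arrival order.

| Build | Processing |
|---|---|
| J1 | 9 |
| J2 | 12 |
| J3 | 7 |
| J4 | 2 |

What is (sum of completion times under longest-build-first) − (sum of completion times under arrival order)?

LPT (decreasing processing time): J2 J1 J3 J4.
J2: 0→12
J1: 12→21
J3: 21→28
J4: 28→30
Sum = 12+21+28+30 = 91.
FIFO (arrival order): J1 J2 J3 J4.
J1: 0→9
J2: 9→21
J3: 21→28
J4: 28→30
Sum = 9+21+28+30 = 88.
Difference = 91 − 88 = 3.

3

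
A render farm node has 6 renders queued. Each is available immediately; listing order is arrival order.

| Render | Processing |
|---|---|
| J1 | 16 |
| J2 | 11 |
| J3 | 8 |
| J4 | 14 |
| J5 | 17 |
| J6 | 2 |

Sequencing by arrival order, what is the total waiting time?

FIFO (arrival order): J1 J2 J3 J4 J5 J6.
J1: waits 0, runs 0→16
J2: waits 16, runs 16→27
J3: waits 27, runs 27→35
J4: waits 35, runs 35→49
J5: waits 49, runs 49→66
J6: waits 66, runs 66→68
Sum = 0+16+27+35+49+66 = 193.

193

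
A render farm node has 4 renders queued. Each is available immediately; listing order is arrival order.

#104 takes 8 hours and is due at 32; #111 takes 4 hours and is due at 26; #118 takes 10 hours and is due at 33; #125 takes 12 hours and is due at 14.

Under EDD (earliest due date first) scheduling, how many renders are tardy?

EDD (increasing due date): #125 #111 #104 #118.
#125: 0→12, due 14, tardiness 0
#111: 12→16, due 26, tardiness 0
#104: 16→24, due 32, tardiness 0
#118: 24→34, due 33, tardiness 1
Late renders: 1.

1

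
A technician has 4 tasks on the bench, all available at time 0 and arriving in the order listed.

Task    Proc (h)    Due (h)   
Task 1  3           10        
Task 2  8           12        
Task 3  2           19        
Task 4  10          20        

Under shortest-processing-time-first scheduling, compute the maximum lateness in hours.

3

SPT (increasing processing time): Task 3 Task 1 Task 2 Task 4.
Task 3: 0→2, due 19, lateness -17
Task 1: 2→5, due 10, lateness -5
Task 2: 5→13, due 12, lateness 1
Task 4: 13→23, due 20, lateness 3
Maximum = 3.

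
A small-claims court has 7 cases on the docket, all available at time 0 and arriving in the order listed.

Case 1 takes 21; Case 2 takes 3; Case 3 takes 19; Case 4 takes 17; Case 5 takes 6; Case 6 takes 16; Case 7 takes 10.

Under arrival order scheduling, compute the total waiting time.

FIFO (arrival order): Case 1 Case 2 Case 3 Case 4 Case 5 Case 6 Case 7.
Case 1: waits 0, runs 0→21
Case 2: waits 21, runs 21→24
Case 3: waits 24, runs 24→43
Case 4: waits 43, runs 43→60
Case 5: waits 60, runs 60→66
Case 6: waits 66, runs 66→82
Case 7: waits 82, runs 82→92
Sum = 0+21+24+43+60+66+82 = 296.

296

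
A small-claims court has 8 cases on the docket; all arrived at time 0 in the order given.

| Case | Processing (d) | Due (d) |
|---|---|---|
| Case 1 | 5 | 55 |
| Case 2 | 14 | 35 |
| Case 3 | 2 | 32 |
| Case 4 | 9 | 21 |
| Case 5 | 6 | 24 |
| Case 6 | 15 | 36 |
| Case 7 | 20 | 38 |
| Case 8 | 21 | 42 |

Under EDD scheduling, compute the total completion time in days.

EDD (increasing due date): Case 4 Case 5 Case 3 Case 2 Case 6 Case 7 Case 8 Case 1.
Case 4: 0→9
Case 5: 9→15
Case 3: 15→17
Case 2: 17→31
Case 6: 31→46
Case 7: 46→66
Case 8: 66→87
Case 1: 87→92
Sum = 9+15+17+31+46+66+87+92 = 363.

363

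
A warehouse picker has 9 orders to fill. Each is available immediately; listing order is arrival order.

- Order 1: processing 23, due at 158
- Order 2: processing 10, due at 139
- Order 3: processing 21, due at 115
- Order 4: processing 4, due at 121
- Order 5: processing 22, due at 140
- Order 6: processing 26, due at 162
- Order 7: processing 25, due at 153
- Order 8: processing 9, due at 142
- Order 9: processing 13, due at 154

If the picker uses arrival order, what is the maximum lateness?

-1

FIFO (arrival order): Order 1 Order 2 Order 3 Order 4 Order 5 Order 6 Order 7 Order 8 Order 9.
Order 1: 0→23, due 158, lateness -135
Order 2: 23→33, due 139, lateness -106
Order 3: 33→54, due 115, lateness -61
Order 4: 54→58, due 121, lateness -63
Order 5: 58→80, due 140, lateness -60
Order 6: 80→106, due 162, lateness -56
Order 7: 106→131, due 153, lateness -22
Order 8: 131→140, due 142, lateness -2
Order 9: 140→153, due 154, lateness -1
Maximum = -1.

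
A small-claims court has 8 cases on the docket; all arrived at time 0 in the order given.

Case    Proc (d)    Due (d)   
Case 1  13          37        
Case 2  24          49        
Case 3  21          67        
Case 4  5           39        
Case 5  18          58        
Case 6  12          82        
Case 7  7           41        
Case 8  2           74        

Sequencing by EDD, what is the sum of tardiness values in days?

66

EDD (increasing due date): Case 1 Case 4 Case 7 Case 2 Case 5 Case 3 Case 8 Case 6.
Case 1: 0→13, due 37, tardiness 0
Case 4: 13→18, due 39, tardiness 0
Case 7: 18→25, due 41, tardiness 0
Case 2: 25→49, due 49, tardiness 0
Case 5: 49→67, due 58, tardiness 9
Case 3: 67→88, due 67, tardiness 21
Case 8: 88→90, due 74, tardiness 16
Case 6: 90→102, due 82, tardiness 20
Sum = 0+0+0+0+9+21+16+20 = 66.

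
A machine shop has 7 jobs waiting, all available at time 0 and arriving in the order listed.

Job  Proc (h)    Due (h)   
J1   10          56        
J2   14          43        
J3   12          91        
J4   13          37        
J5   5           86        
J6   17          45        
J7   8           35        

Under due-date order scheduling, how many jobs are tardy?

EDD (increasing due date): J7 J4 J2 J6 J1 J5 J3.
J7: 0→8, due 35, tardiness 0
J4: 8→21, due 37, tardiness 0
J2: 21→35, due 43, tardiness 0
J6: 35→52, due 45, tardiness 7
J1: 52→62, due 56, tardiness 6
J5: 62→67, due 86, tardiness 0
J3: 67→79, due 91, tardiness 0
Late jobs: 2.

2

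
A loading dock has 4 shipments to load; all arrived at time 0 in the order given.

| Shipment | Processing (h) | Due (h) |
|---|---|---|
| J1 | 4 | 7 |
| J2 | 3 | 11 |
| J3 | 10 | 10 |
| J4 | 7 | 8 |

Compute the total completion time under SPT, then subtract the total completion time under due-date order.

-12

SPT (increasing processing time): J2 J1 J4 J3.
J2: 0→3
J1: 3→7
J4: 7→14
J3: 14→24
Sum = 3+7+14+24 = 48.
EDD (increasing due date): J1 J4 J3 J2.
J1: 0→4
J4: 4→11
J3: 11→21
J2: 21→24
Sum = 4+11+21+24 = 60.
Difference = 48 − 60 = -12.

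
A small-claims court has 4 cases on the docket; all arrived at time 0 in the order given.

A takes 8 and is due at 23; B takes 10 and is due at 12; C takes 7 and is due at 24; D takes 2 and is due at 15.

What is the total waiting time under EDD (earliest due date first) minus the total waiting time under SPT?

EDD (increasing due date): B D A C.
B: waits 0, runs 0→10
D: waits 10, runs 10→12
A: waits 12, runs 12→20
C: waits 20, runs 20→27
Sum = 0+10+12+20 = 42.
SPT (increasing processing time): D C A B.
D: waits 0, runs 0→2
C: waits 2, runs 2→9
A: waits 9, runs 9→17
B: waits 17, runs 17→27
Sum = 0+2+9+17 = 28.
Difference = 42 − 28 = 14.

14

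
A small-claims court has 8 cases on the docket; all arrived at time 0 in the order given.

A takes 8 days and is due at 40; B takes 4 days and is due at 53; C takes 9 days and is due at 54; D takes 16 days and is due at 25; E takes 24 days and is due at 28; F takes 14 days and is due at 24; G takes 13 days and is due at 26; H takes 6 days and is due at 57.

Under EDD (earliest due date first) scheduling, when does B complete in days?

EDD (increasing due date): F D G E A B C H.
F: 0→14
D: 14→30
G: 30→43
E: 43→67
A: 67→75
B: 75→79

79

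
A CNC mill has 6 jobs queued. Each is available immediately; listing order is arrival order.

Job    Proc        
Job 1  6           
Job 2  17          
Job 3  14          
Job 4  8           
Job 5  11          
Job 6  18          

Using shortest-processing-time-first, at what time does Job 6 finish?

SPT (increasing processing time): Job 1 Job 4 Job 5 Job 3 Job 2 Job 6.
Job 1: 0→6
Job 4: 6→14
Job 5: 14→25
Job 3: 25→39
Job 2: 39→56
Job 6: 56→74

74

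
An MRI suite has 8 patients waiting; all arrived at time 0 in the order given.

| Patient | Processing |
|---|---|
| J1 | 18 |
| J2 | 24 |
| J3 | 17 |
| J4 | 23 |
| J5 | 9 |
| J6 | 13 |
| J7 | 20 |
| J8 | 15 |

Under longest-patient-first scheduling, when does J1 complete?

85

LPT (decreasing processing time): J2 J4 J7 J1 J3 J8 J6 J5.
J2: 0→24
J4: 24→47
J7: 47→67
J1: 67→85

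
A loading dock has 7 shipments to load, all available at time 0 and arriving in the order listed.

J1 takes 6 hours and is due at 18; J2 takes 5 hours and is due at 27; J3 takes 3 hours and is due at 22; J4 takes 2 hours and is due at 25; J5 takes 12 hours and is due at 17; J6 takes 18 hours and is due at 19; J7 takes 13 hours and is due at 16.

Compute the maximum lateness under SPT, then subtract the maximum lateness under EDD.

SPT (increasing processing time): J4 J3 J2 J1 J5 J7 J6.
J4: 0→2, due 25, lateness -23
J3: 2→5, due 22, lateness -17
J2: 5→10, due 27, lateness -17
J1: 10→16, due 18, lateness -2
J5: 16→28, due 17, lateness 11
J7: 28→41, due 16, lateness 25
J6: 41→59, due 19, lateness 40
Maximum = 40.
EDD (increasing due date): J7 J5 J1 J6 J3 J4 J2.
J7: 0→13, due 16, lateness -3
J5: 13→25, due 17, lateness 8
J1: 25→31, due 18, lateness 13
J6: 31→49, due 19, lateness 30
J3: 49→52, due 22, lateness 30
J4: 52→54, due 25, lateness 29
J2: 54→59, due 27, lateness 32
Maximum = 32.
Difference = 40 − 32 = 8.

8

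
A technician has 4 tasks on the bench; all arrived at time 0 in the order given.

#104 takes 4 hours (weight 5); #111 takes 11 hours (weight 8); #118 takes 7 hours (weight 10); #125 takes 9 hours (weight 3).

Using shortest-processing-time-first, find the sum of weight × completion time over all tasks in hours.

SPT (increasing processing time): #104 #118 #125 #111.
#104: finishes 4, weight 5, w·C = 20
#118: finishes 11, weight 10, w·C = 110
#125: finishes 20, weight 3, w·C = 60
#111: finishes 31, weight 8, w·C = 248
Sum = 20+110+60+248 = 438.

438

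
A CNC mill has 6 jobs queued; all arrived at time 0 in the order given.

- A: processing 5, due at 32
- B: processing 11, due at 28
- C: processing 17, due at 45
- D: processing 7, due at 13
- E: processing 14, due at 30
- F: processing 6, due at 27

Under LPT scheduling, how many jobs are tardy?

LPT (decreasing processing time): C E B D F A.
C: 0→17, due 45, tardiness 0
E: 17→31, due 30, tardiness 1
B: 31→42, due 28, tardiness 14
D: 42→49, due 13, tardiness 36
F: 49→55, due 27, tardiness 28
A: 55→60, due 32, tardiness 28
Late jobs: 5.

5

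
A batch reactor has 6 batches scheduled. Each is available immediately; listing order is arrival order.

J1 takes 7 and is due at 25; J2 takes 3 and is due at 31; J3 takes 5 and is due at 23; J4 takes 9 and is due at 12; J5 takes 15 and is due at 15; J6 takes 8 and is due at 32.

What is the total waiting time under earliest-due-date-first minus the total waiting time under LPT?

-17

EDD (increasing due date): J4 J5 J3 J1 J2 J6.
J4: waits 0, runs 0→9
J5: waits 9, runs 9→24
J3: waits 24, runs 24→29
J1: waits 29, runs 29→36
J2: waits 36, runs 36→39
J6: waits 39, runs 39→47
Sum = 0+9+24+29+36+39 = 137.
LPT (decreasing processing time): J5 J4 J6 J1 J3 J2.
J5: waits 0, runs 0→15
J4: waits 15, runs 15→24
J6: waits 24, runs 24→32
J1: waits 32, runs 32→39
J3: waits 39, runs 39→44
J2: waits 44, runs 44→47
Sum = 0+15+24+32+39+44 = 154.
Difference = 137 − 154 = -17.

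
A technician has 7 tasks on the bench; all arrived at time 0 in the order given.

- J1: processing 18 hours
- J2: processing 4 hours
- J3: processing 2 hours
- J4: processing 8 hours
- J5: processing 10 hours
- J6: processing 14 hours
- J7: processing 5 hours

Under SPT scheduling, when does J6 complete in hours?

SPT (increasing processing time): J3 J2 J7 J4 J5 J6 J1.
J3: 0→2
J2: 2→6
J7: 6→11
J4: 11→19
J5: 19→29
J6: 29→43

43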